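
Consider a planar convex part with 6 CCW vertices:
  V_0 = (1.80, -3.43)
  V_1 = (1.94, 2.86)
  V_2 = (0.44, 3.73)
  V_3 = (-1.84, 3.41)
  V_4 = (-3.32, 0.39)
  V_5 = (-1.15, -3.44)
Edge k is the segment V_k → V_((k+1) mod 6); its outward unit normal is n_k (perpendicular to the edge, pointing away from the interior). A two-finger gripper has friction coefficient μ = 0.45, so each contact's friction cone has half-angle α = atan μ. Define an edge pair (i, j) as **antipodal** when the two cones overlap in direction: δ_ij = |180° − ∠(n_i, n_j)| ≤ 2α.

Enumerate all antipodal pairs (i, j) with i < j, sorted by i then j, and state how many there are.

α = atan 0.45 = 24.23°;  2α = 48.46°
n_0 = (+0.9998, -0.0223)
n_1 = (+0.5017, +0.8650)
n_2 = (-0.1390, +0.9903)
n_3 = (-0.8980, +0.4401)
n_4 = (-0.8701, -0.4930)
n_5 = (+0.0034, -1.0000)
  (0,1): δ = 118.84°  ·
  (0,2): δ = 80.74°  ·
  (0,3): δ = 24.83°  ✓
  (0,4): δ = 30.81°  ✓
  (0,5): δ = 91.47°  ·
  (1,2): δ = 141.90°  ·
  (1,3): δ = 85.99°  ·
  (1,4): δ = 30.35°  ✓
  (1,5): δ = 30.31°  ✓
  (2,3): δ = 124.10°  ·
  (2,4): δ = 68.45°  ·
  (2,5): δ = 7.80°  ✓
  (3,4): δ = 124.36°  ·
  (3,5): δ = 63.70°  ·
  (4,5): δ = 119.34°  ·
antipodal pairs: 5

count = 5; pairs: (0,3), (0,4), (1,4), (1,5), (2,5)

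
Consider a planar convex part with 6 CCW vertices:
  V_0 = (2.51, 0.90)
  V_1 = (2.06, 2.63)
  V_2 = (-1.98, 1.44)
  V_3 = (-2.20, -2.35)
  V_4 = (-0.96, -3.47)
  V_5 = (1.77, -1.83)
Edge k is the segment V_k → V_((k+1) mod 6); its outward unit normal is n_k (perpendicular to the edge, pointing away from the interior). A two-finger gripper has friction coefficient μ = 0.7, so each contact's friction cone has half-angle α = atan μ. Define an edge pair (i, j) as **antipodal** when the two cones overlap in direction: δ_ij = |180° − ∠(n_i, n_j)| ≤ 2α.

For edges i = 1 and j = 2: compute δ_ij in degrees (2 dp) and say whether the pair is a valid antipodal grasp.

α = atan 0.7 = 34.99°;  2α = 69.98°
edge 1: e_1 = (-4.04, -1.19);  n_1 = (-0.2826, +0.9593)
edge 2: e_2 = (-0.22, -3.79);  n_2 = (-0.9983, +0.0579)
∠(n_1, n_2) = 70.27°
δ = |180° − 70.27°| = 109.73°
109.73° > 2α = 69.98°  →  invalid

δ = 109.73°, invalid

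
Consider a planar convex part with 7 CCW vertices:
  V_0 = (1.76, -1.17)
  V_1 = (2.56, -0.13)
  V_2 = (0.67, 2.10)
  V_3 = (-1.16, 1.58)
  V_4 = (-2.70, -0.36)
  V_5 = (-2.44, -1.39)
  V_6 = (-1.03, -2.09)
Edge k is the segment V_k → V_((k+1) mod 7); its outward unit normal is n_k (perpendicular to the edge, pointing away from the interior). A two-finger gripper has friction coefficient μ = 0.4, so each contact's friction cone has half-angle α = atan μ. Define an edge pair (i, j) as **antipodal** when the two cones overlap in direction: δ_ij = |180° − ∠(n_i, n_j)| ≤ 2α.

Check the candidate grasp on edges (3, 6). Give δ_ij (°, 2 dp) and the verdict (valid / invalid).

δ = 33.31°, valid

α = atan 0.4 = 21.80°;  2α = 43.60°
edge 3: e_3 = (-1.54, -1.94);  n_3 = (-0.7832, +0.6217)
edge 6: e_6 = (+2.79, +0.92);  n_6 = (+0.3132, -0.9497)
∠(n_3, n_6) = 146.69°
δ = |180° − 146.69°| = 33.31°
33.31° ≤ 2α = 43.60°  →  valid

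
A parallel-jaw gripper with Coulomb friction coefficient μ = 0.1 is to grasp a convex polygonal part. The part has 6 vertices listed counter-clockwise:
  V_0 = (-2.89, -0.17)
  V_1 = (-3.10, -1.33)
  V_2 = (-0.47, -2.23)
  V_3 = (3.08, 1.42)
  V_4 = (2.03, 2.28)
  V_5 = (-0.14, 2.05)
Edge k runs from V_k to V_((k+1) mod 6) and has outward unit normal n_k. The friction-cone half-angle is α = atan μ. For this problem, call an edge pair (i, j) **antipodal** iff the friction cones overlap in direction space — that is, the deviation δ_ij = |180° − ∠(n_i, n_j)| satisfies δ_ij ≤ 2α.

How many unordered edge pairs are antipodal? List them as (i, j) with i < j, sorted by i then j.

count = 1; pairs: (2,5)

α = atan 0.1 = 5.71°;  2α = 11.42°
n_0 = (-0.9840, +0.1781)
n_1 = (-0.3238, -0.9461)
n_2 = (+0.7169, -0.6972)
n_3 = (+0.6336, +0.7736)
n_4 = (-0.1054, +0.9944)
n_5 = (-0.6281, +0.7781)
  (0,1): δ = 98.63°  ·
  (0,2): δ = 33.94°  ·
  (0,3): δ = 60.94°  ·
  (0,4): δ = 106.31°  ·
  (0,5): δ = 139.17°  ·
  (1,2): δ = 115.31°  ·
  (1,3): δ = 20.43°  ·
  (1,4): δ = 24.94°  ·
  (1,5): δ = 57.80°  ·
  (2,3): δ = 85.11°  ·
  (2,4): δ = 39.75°  ·
  (2,5): δ = 6.88°  ✓
  (3,4): δ = 134.63°  ·
  (3,5): δ = 101.77°  ·
  (4,5): δ = 147.14°  ·
antipodal pairs: 1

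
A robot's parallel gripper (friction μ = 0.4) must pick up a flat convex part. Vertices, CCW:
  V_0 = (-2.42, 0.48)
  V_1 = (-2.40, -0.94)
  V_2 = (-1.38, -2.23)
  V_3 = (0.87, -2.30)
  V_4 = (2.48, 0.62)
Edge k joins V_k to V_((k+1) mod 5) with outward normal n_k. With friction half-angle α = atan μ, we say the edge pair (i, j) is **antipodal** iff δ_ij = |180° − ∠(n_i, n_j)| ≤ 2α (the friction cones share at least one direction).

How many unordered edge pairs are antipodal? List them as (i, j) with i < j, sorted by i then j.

α = atan 0.4 = 21.80°;  2α = 43.60°
n_0 = (-0.9999, -0.0141)
n_1 = (-0.7844, -0.6202)
n_2 = (-0.0311, -0.9995)
n_3 = (+0.8757, -0.4828)
n_4 = (-0.0286, +0.9996)
  (0,1): δ = 142.47°  ·
  (0,2): δ = 92.59°  ·
  (0,3): δ = 29.68°  ✓
  (0,4): δ = 90.83°  ·
  (1,2): δ = 130.12°  ·
  (1,3): δ = 67.20°  ·
  (1,4): δ = 53.30°  ·
  (2,3): δ = 117.09°  ·
  (2,4): δ = 3.42°  ✓
  (3,4): δ = 59.49°  ·
antipodal pairs: 2

count = 2; pairs: (0,3), (2,4)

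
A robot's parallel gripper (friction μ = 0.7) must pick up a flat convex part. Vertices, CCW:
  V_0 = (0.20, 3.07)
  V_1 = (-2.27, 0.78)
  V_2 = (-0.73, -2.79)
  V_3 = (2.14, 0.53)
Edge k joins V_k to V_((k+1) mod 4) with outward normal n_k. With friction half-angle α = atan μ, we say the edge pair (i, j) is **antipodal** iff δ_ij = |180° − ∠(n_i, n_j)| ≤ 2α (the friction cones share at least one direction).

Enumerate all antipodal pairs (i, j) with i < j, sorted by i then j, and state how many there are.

α = atan 0.7 = 34.99°;  2α = 69.98°
n_0 = (-0.6799, +0.7333)
n_1 = (-0.9182, -0.3961)
n_2 = (+0.7565, -0.6540)
n_3 = (+0.7947, +0.6070)
  (0,1): δ = 109.50°  ·
  (0,2): δ = 6.32°  ✓
  (0,3): δ = 84.54°  ·
  (1,2): δ = 64.18°  ✓
  (1,3): δ = 14.04°  ✓
  (2,3): δ = 101.79°  ·
antipodal pairs: 3

count = 3; pairs: (0,2), (1,2), (1,3)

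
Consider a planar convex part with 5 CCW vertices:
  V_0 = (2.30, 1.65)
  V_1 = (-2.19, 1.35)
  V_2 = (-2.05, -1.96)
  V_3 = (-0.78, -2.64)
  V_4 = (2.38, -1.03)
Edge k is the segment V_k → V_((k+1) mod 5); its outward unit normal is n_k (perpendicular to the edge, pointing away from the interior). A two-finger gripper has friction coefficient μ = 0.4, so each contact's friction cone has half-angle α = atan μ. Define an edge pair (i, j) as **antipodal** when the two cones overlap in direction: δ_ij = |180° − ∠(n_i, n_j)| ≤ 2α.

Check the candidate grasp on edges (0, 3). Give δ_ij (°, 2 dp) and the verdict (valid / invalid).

δ = 23.18°, valid

α = atan 0.4 = 21.80°;  2α = 43.60°
edge 0: e_0 = (-4.49, -0.30);  n_0 = (-0.0667, +0.9978)
edge 3: e_3 = (+3.16, +1.61);  n_3 = (+0.4540, -0.8910)
∠(n_0, n_3) = 156.82°
δ = |180° − 156.82°| = 23.18°
23.18° ≤ 2α = 43.60°  →  valid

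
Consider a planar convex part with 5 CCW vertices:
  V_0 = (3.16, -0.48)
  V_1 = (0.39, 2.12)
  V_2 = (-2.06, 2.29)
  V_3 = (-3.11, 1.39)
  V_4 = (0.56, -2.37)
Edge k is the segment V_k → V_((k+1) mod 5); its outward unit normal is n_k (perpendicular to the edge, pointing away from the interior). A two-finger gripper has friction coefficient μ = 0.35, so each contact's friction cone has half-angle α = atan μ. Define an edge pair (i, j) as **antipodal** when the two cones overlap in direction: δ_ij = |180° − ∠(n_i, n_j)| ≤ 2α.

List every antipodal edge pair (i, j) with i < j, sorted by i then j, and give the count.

α = atan 0.35 = 19.29°;  2α = 38.58°
n_0 = (+0.6844, +0.7291)
n_1 = (+0.0692, +0.9976)
n_2 = (-0.6508, +0.7593)
n_3 = (-0.7156, -0.6985)
n_4 = (+0.5880, -0.8089)
  (0,1): δ = 140.78°  ·
  (0,2): δ = 96.21°  ·
  (0,3): δ = 2.51°  ✓
  (0,4): δ = 79.20°  ·
  (1,2): δ = 135.43°  ·
  (1,3): δ = 41.72°  ·
  (1,4): δ = 39.98°  ·
  (2,3): δ = 86.30°  ·
  (2,4): δ = 4.59°  ✓
  (3,4): δ = 98.29°  ·
antipodal pairs: 2

count = 2; pairs: (0,3), (2,4)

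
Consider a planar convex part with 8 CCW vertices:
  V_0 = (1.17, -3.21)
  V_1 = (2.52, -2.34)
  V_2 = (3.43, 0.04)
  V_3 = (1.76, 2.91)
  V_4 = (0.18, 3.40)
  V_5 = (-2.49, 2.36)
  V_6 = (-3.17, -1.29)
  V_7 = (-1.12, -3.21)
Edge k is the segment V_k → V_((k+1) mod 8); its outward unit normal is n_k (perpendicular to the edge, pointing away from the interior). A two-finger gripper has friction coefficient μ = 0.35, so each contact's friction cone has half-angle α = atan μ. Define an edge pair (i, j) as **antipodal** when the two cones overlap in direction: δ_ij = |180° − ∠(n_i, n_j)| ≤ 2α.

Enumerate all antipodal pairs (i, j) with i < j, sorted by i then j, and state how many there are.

count = 6; pairs: (0,4), (1,5), (2,6), (3,6), (3,7), (4,7)

α = atan 0.35 = 19.29°;  2α = 38.58°
n_0 = (+0.5417, -0.8406)
n_1 = (+0.9341, -0.3571)
n_2 = (+0.8643, +0.5029)
n_3 = (+0.2962, +0.9551)
n_4 = (-0.3630, +0.9318)
n_5 = (-0.9831, +0.1832)
n_6 = (-0.6836, -0.7299)
n_7 = (+0.0000, -1.0000)
  (0,1): δ = 143.72°  ·
  (0,2): δ = 92.61°  ·
  (0,3): δ = 50.03°  ·
  (0,4): δ = 11.52°  ✓
  (0,5): δ = 46.65°  ·
  (0,6): δ = 104.08°  ·
  (0,7): δ = 147.20°  ·
  (1,2): δ = 128.88°  ·
  (1,3): δ = 86.31°  ·
  (1,4): δ = 47.79°  ·
  (1,5): δ = 10.37°  ✓
  (1,6): δ = 67.80°  ·
  (1,7): δ = 110.92°  ·
  (2,3): δ = 137.42°  ·
  (2,4): δ = 98.91°  ·
  (2,5): δ = 40.75°  ·
  (2,6): δ = 16.68°  ✓
  (2,7): δ = 59.81°  ·
  (3,4): δ = 141.49°  ·
  (3,5): δ = 83.32°  ·
  (3,6): δ = 25.89°  ✓
  (3,7): δ = 17.23°  ✓
  (4,5): δ = 121.83°  ·
  (4,6): δ = 64.41°  ·
  (4,7): δ = 21.28°  ✓
  (5,6): δ = 122.57°  ·
  (5,7): δ = 79.45°  ·
  (6,7): δ = 136.88°  ·
antipodal pairs: 6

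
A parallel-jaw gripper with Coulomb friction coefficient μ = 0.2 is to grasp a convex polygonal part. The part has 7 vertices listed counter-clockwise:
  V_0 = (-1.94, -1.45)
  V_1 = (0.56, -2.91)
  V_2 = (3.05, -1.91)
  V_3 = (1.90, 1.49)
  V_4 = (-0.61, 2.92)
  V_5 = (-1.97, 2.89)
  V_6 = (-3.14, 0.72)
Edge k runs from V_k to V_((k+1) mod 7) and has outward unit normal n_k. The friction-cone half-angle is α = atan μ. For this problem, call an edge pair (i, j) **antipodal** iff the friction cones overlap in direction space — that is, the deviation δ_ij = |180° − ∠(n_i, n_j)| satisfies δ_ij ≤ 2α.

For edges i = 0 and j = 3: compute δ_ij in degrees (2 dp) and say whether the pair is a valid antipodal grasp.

α = atan 0.2 = 11.31°;  2α = 22.62°
edge 0: e_0 = (+2.50, -1.46);  n_0 = (-0.5043, -0.8635)
edge 3: e_3 = (-2.51, +1.43);  n_3 = (+0.4950, +0.8689)
∠(n_0, n_3) = 179.39°
δ = |180° − 179.39°| = 0.61°
0.61° ≤ 2α = 22.62°  →  valid

δ = 0.61°, valid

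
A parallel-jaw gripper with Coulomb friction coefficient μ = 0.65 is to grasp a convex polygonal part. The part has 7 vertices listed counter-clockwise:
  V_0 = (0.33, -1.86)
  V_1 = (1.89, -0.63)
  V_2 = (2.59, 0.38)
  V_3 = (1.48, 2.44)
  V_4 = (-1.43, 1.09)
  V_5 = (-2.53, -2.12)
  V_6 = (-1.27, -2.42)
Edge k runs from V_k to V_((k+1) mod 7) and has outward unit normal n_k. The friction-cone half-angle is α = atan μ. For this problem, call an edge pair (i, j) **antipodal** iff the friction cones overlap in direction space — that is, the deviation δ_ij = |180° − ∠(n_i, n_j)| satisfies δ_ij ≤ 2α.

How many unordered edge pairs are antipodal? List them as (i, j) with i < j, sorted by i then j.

α = atan 0.65 = 33.02°;  2α = 66.05°
n_0 = (+0.6192, -0.7853)
n_1 = (+0.8219, -0.5696)
n_2 = (+0.8803, +0.4744)
n_3 = (-0.4208, +0.9071)
n_4 = (-0.9460, +0.3242)
n_5 = (-0.2316, -0.9728)
n_6 = (+0.3304, -0.9439)
  (0,1): δ = 162.98°  ·
  (0,2): δ = 99.94°  ·
  (0,3): δ = 13.37°  ✓
  (0,4): δ = 32.83°  ✓
  (0,5): δ = 128.35°  ·
  (0,6): δ = 161.04°  ·
  (1,2): δ = 116.96°  ·
  (1,3): δ = 30.39°  ✓
  (1,4): δ = 15.81°  ✓
  (1,5): δ = 111.33°  ·
  (1,6): δ = 144.01°  ·
  (2,3): δ = 93.43°  ·
  (2,4): δ = 47.23°  ✓
  (2,5): δ = 48.29°  ✓
  (2,6): δ = 80.97°  ·
  (3,4): δ = 133.80°  ·
  (3,5): δ = 38.28°  ✓
  (3,6): δ = 5.60°  ✓
  (4,5): δ = 84.48°  ·
  (4,6): δ = 51.79°  ✓
  (5,6): δ = 147.32°  ·
antipodal pairs: 9

count = 9; pairs: (0,3), (0,4), (1,3), (1,4), (2,4), (2,5), (3,5), (3,6), (4,6)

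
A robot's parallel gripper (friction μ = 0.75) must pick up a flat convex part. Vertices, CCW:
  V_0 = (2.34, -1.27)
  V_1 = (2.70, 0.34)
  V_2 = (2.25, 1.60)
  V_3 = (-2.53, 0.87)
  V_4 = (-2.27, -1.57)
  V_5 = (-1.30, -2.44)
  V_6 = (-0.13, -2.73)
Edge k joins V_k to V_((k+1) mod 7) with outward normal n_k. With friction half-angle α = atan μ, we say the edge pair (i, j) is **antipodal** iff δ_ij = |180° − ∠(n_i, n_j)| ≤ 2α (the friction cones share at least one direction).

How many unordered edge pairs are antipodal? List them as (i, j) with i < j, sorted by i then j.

α = atan 0.75 = 36.87°;  2α = 73.74°
n_0 = (+0.9759, -0.2182)
n_1 = (+0.9417, +0.3363)
n_2 = (-0.1510, +0.9885)
n_3 = (-0.9944, -0.1060)
n_4 = (-0.6677, -0.7444)
n_5 = (-0.2406, -0.9706)
n_6 = (+0.5088, -0.8609)
  (0,1): δ = 147.74°  ·
  (0,2): δ = 68.71°  ✓
  (0,3): δ = 18.69°  ✓
  (0,4): δ = 60.71°  ✓
  (0,5): δ = 88.68°  ·
  (0,6): δ = 133.19°  ·
  (1,2): δ = 100.97°  ·
  (1,3): δ = 13.57°  ✓
  (1,4): δ = 28.46°  ✓
  (1,5): δ = 56.43°  ✓
  (1,6): δ = 100.93°  ·
  (2,3): δ = 92.60°  ·
  (2,4): δ = 50.57°  ✓
  (2,5): δ = 22.60°  ✓
  (2,6): δ = 21.90°  ✓
  (3,4): δ = 137.97°  ·
  (3,5): δ = 110.00°  ·
  (3,6): δ = 65.50°  ✓
  (4,5): δ = 152.03°  ·
  (4,6): δ = 107.52°  ·
  (5,6): δ = 135.49°  ·
antipodal pairs: 10

count = 10; pairs: (0,2), (0,3), (0,4), (1,3), (1,4), (1,5), (2,4), (2,5), (2,6), (3,6)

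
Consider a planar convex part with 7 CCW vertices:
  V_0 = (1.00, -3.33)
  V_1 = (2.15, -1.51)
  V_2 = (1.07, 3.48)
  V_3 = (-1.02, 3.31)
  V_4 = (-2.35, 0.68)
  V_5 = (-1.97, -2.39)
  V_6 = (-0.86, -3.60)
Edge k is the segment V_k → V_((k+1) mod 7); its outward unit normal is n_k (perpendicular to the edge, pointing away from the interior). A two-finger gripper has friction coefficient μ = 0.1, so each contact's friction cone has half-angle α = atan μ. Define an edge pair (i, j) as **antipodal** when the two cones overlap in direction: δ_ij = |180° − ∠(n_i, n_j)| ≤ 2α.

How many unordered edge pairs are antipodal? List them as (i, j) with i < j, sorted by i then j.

count = 3; pairs: (0,3), (1,4), (2,6)

α = atan 0.1 = 5.71°;  2α = 11.42°
n_0 = (+0.8454, -0.5342)
n_1 = (+0.9774, +0.2115)
n_2 = (-0.0811, +0.9967)
n_3 = (-0.8924, +0.4513)
n_4 = (-0.9924, -0.1228)
n_5 = (-0.7369, -0.6760)
n_6 = (+0.1437, -0.9896)
  (0,1): δ = 135.50°  ·
  (0,2): δ = 53.06°  ·
  (0,3): δ = 5.46°  ✓
  (0,4): δ = 39.34°  ·
  (0,5): δ = 74.82°  ·
  (0,6): δ = 130.55°  ·
  (1,2): δ = 97.56°  ·
  (1,3): δ = 39.04°  ·
  (1,4): δ = 5.16°  ✓
  (1,5): δ = 30.32°  ·
  (1,6): δ = 86.05°  ·
  (2,3): δ = 121.48°  ·
  (2,4): δ = 87.59°  ·
  (2,5): δ = 52.12°  ·
  (2,6): δ = 3.61°  ✓
  (3,4): δ = 146.12°  ·
  (3,5): δ = 110.64°  ·
  (3,6): δ = 54.91°  ·
  (4,5): δ = 144.52°  ·
  (4,6): δ = 88.80°  ·
  (5,6): δ = 124.27°  ·
antipodal pairs: 3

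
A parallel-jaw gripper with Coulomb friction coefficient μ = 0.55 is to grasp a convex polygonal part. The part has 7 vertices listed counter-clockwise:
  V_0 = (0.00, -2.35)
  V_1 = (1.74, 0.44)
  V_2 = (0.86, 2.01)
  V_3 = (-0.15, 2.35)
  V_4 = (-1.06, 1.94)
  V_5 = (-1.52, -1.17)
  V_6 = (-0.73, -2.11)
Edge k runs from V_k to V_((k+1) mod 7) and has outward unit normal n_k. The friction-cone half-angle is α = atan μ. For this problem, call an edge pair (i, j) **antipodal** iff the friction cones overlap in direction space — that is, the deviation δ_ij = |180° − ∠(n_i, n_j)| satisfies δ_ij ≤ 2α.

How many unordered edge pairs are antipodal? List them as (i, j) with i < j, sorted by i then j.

α = atan 0.55 = 28.81°;  2α = 57.62°
n_0 = (+0.8485, -0.5292)
n_1 = (+0.8723, +0.4889)
n_2 = (+0.3190, +0.9477)
n_3 = (-0.4108, +0.9117)
n_4 = (-0.9892, +0.1463)
n_5 = (-0.7655, -0.6434)
n_6 = (-0.3123, -0.9500)
  (0,1): δ = 118.78°  ·
  (0,2): δ = 76.65°  ·
  (0,3): δ = 33.80°  ✓
  (0,4): δ = 23.54°  ✓
  (0,5): δ = 71.99°  ·
  (0,6): δ = 103.75°  ·
  (1,2): δ = 137.88°  ·
  (1,3): δ = 95.02°  ·
  (1,4): δ = 37.68°  ✓
  (1,5): δ = 10.77°  ✓
  (1,6): δ = 42.53°  ✓
  (2,3): δ = 137.14°  ·
  (2,4): δ = 79.81°  ·
  (2,5): δ = 31.35°  ✓
  (2,6): δ = 0.41°  ✓
  (3,4): δ = 122.67°  ·
  (3,5): δ = 74.21°  ·
  (3,6): δ = 42.45°  ✓
  (4,5): δ = 131.54°  ·
  (4,6): δ = 99.79°  ·
  (5,6): δ = 148.24°  ·
antipodal pairs: 8

count = 8; pairs: (0,3), (0,4), (1,4), (1,5), (1,6), (2,5), (2,6), (3,6)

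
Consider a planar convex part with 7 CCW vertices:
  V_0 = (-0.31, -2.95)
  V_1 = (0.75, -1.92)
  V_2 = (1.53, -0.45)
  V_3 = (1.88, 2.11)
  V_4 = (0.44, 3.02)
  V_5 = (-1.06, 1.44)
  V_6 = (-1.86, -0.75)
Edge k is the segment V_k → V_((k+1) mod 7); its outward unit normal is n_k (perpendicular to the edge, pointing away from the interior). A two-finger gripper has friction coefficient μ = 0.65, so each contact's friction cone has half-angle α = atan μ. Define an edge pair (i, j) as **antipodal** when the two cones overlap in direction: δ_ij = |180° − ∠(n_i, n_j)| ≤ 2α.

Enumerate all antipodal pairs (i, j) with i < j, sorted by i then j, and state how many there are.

count = 9; pairs: (0,4), (0,5), (1,4), (1,5), (1,6), (2,4), (2,5), (2,6), (3,6)

α = atan 0.65 = 33.02°;  2α = 66.05°
n_0 = (+0.6969, -0.7172)
n_1 = (+0.8833, -0.4687)
n_2 = (+0.9908, -0.1355)
n_3 = (+0.5342, +0.8453)
n_4 = (-0.7252, +0.6885)
n_5 = (-0.9393, +0.3431)
n_6 = (-0.8175, -0.5760)
  (0,1): δ = 162.13°  ·
  (0,2): δ = 141.96°  ·
  (0,3): δ = 76.47°  ·
  (0,4): δ = 2.31°  ✓
  (0,5): δ = 25.76°  ✓
  (0,6): δ = 80.99°  ·
  (1,2): δ = 159.83°  ·
  (1,3): δ = 94.34°  ·
  (1,4): δ = 15.56°  ✓
  (1,5): δ = 7.88°  ✓
  (1,6): δ = 63.12°  ✓
  (2,3): δ = 114.51°  ·
  (2,4): δ = 35.73°  ✓
  (2,5): δ = 12.28°  ✓
  (2,6): δ = 42.95°  ✓
  (3,4): δ = 101.22°  ·
  (3,5): δ = 77.78°  ·
  (3,6): δ = 22.54°  ✓
  (4,5): δ = 156.55°  ·
  (4,6): δ = 101.32°  ·
  (5,6): δ = 124.77°  ·
antipodal pairs: 9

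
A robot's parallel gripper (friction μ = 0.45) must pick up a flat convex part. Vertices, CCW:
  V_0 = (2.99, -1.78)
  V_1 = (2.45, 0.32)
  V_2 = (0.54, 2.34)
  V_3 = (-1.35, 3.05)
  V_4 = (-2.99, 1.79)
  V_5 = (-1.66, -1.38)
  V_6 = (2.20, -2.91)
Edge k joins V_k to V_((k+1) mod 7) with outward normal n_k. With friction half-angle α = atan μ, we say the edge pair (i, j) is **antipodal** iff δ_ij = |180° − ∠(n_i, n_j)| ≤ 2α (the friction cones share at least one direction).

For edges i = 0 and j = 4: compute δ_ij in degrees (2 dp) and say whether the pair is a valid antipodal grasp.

δ = 8.34°, valid

α = atan 0.45 = 24.23°;  2α = 48.46°
edge 0: e_0 = (-0.54, +2.10);  n_0 = (+0.9685, +0.2490)
edge 4: e_4 = (+1.33, -3.17);  n_4 = (-0.9221, -0.3869)
∠(n_0, n_4) = 171.66°
δ = |180° − 171.66°| = 8.34°
8.34° ≤ 2α = 48.46°  →  valid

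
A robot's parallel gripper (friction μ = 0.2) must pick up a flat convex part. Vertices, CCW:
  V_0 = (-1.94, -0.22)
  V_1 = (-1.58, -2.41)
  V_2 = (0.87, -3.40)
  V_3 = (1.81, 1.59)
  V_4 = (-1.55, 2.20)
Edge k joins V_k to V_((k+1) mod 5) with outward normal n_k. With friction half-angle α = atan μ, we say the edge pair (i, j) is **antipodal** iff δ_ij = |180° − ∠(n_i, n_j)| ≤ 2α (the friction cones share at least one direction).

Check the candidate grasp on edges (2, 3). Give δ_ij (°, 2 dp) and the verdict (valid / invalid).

δ = 89.62°, invalid

α = atan 0.2 = 11.31°;  2α = 22.62°
edge 2: e_2 = (+0.94, +4.99);  n_2 = (+0.9827, -0.1851)
edge 3: e_3 = (-3.36, +0.61);  n_3 = (+0.1786, +0.9839)
∠(n_2, n_3) = 90.38°
δ = |180° − 90.38°| = 89.62°
89.62° > 2α = 22.62°  →  invalid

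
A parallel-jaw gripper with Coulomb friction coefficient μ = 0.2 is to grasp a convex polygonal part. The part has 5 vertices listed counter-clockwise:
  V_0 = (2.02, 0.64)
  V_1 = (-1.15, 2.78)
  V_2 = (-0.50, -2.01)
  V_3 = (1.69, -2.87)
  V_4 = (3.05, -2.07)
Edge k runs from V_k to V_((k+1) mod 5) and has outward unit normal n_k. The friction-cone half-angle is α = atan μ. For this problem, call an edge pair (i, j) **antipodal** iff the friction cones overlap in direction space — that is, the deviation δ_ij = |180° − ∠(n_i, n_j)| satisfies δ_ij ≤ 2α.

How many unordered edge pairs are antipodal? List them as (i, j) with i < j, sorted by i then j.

α = atan 0.2 = 11.31°;  2α = 22.62°
n_0 = (+0.5595, +0.8288)
n_1 = (-0.9909, -0.1345)
n_2 = (-0.3655, -0.9308)
n_3 = (+0.5070, -0.8619)
n_4 = (+0.9348, +0.3553)
  (0,1): δ = 48.25°  ·
  (0,2): δ = 12.58°  ✓
  (0,3): δ = 64.49°  ·
  (0,4): δ = 144.83°  ·
  (1,2): δ = 119.17°  ·
  (1,3): δ = 67.26°  ·
  (1,4): δ = 13.08°  ✓
  (2,3): δ = 128.09°  ·
  (2,4): δ = 47.75°  ·
  (3,4): δ = 99.66°  ·
antipodal pairs: 2

count = 2; pairs: (0,2), (1,4)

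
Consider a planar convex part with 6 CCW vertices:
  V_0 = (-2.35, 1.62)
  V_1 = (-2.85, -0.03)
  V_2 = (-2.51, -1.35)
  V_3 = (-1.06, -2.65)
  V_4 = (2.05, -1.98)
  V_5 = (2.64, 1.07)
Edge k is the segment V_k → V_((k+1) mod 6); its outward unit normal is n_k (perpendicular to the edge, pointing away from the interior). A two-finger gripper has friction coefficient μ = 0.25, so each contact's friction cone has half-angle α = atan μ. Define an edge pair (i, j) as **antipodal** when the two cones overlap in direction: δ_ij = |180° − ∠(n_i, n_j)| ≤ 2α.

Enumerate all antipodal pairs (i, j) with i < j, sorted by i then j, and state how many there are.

α = atan 0.25 = 14.04°;  2α = 28.07°
n_0 = (-0.9570, +0.2900)
n_1 = (-0.9684, -0.2494)
n_2 = (-0.6675, -0.7446)
n_3 = (+0.2106, -0.9776)
n_4 = (+0.9818, -0.1899)
n_5 = (+0.1096, +0.9940)
  (0,1): δ = 148.70°  ·
  (0,2): δ = 115.02°  ·
  (0,3): δ = 60.98°  ·
  (0,4): δ = 5.91°  ✓
  (0,5): δ = 100.57°  ·
  (1,2): δ = 146.32°  ·
  (1,3): δ = 92.29°  ·
  (1,4): δ = 25.39°  ✓
  (1,5): δ = 69.27°  ·
  (2,3): δ = 125.96°  ·
  (2,4): δ = 59.07°  ·
  (2,5): δ = 35.59°  ·
  (3,4): δ = 113.11°  ·
  (3,5): δ = 18.45°  ✓
  (4,5): δ = 85.34°  ·
antipodal pairs: 3

count = 3; pairs: (0,4), (1,4), (3,5)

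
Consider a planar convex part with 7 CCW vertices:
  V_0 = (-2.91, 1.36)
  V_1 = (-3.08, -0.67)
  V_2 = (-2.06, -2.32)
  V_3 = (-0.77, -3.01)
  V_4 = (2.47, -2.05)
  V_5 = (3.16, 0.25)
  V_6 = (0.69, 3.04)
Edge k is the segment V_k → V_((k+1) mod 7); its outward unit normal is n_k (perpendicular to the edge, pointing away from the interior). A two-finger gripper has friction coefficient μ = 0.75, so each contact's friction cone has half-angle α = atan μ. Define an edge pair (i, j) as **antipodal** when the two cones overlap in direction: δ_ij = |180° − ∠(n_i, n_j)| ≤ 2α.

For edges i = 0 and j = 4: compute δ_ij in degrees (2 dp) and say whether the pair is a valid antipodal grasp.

δ = 11.91°, valid

α = atan 0.75 = 36.87°;  2α = 73.74°
edge 0: e_0 = (-0.17, -2.03);  n_0 = (-0.9965, +0.0835)
edge 4: e_4 = (+0.69, +2.30);  n_4 = (+0.9578, -0.2873)
∠(n_0, n_4) = 168.09°
δ = |180° − 168.09°| = 11.91°
11.91° ≤ 2α = 73.74°  →  valid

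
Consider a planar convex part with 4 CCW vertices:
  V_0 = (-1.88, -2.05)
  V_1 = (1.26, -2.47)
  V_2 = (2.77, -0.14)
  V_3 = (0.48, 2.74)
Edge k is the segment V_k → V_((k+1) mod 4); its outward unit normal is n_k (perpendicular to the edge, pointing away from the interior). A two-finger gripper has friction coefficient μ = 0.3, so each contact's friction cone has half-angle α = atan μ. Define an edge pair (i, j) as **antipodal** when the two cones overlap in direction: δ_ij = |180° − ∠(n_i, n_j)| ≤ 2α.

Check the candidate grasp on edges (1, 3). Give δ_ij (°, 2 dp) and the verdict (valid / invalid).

α = atan 0.3 = 16.70°;  2α = 33.40°
edge 1: e_1 = (+1.51, +2.33);  n_1 = (+0.8392, -0.5438)
edge 3: e_3 = (-2.36, -4.79);  n_3 = (-0.8970, +0.4420)
∠(n_1, n_3) = 173.28°
δ = |180° − 173.28°| = 6.72°
6.72° ≤ 2α = 33.40°  →  valid

δ = 6.72°, valid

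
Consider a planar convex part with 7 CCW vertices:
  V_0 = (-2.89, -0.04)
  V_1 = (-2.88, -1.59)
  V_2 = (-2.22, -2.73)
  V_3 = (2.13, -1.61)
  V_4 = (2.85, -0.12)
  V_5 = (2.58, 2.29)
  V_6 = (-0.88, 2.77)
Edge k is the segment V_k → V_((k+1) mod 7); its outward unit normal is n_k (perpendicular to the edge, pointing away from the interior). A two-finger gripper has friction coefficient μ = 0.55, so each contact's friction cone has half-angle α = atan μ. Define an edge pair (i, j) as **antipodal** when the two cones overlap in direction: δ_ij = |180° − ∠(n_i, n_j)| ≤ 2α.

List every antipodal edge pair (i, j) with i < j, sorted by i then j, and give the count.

count = 9; pairs: (0,3), (0,4), (1,3), (1,4), (1,5), (2,5), (2,6), (3,6), (4,6)

α = atan 0.55 = 28.81°;  2α = 57.62°
n_0 = (-1.0000, -0.0065)
n_1 = (-0.8654, -0.5010)
n_2 = (+0.2493, -0.9684)
n_3 = (+0.9004, -0.4351)
n_4 = (+0.9938, +0.1113)
n_5 = (+0.1374, +0.9905)
n_6 = (-0.8133, +0.5818)
  (0,1): δ = 150.30°  ·
  (0,2): δ = 75.93°  ·
  (0,3): δ = 26.16°  ✓
  (0,4): δ = 6.02°  ✓
  (0,5): δ = 81.73°  ·
  (0,6): δ = 144.05°  ·
  (1,2): δ = 105.63°  ·
  (1,3): δ = 55.86°  ✓
  (1,4): δ = 23.68°  ✓
  (1,5): δ = 52.03°  ✓
  (1,6): δ = 114.36°  ·
  (2,3): δ = 130.23°  ·
  (2,4): δ = 98.05°  ·
  (2,5): δ = 22.34°  ✓
  (2,6): δ = 39.99°  ✓
  (3,4): δ = 147.82°  ·
  (3,5): δ = 72.11°  ·
  (3,6): δ = 9.79°  ✓
  (4,5): δ = 104.29°  ·
  (4,6): δ = 41.97°  ✓
  (5,6): δ = 117.68°  ·
antipodal pairs: 9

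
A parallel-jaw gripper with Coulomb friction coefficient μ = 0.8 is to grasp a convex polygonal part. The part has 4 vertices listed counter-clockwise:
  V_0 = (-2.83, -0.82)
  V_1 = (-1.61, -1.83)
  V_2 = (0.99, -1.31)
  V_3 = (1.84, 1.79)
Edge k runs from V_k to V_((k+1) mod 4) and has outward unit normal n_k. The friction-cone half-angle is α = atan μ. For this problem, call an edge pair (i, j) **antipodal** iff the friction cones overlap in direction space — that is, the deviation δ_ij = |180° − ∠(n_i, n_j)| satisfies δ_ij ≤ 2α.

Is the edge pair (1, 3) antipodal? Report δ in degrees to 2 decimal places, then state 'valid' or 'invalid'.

δ = 17.89°, valid

α = atan 0.8 = 38.66°;  2α = 77.32°
edge 1: e_1 = (+2.60, +0.52);  n_1 = (+0.1961, -0.9806)
edge 3: e_3 = (-4.67, -2.61);  n_3 = (-0.4879, +0.8729)
∠(n_1, n_3) = 162.11°
δ = |180° − 162.11°| = 17.89°
17.89° ≤ 2α = 77.32°  →  valid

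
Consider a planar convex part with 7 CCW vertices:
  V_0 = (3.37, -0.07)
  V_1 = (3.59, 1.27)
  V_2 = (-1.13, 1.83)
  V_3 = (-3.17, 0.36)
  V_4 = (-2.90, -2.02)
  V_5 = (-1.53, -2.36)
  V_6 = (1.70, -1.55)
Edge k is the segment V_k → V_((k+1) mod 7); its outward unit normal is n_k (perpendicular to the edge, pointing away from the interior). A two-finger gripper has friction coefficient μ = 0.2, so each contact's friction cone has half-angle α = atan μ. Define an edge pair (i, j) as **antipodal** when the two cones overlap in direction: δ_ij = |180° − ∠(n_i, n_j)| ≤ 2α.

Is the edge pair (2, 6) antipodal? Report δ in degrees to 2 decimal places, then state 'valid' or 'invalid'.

δ = 5.77°, valid

α = atan 0.2 = 11.31°;  2α = 22.62°
edge 2: e_2 = (-2.04, -1.47);  n_2 = (-0.5846, +0.8113)
edge 6: e_6 = (+1.67, +1.48);  n_6 = (+0.6633, -0.7484)
∠(n_2, n_6) = 174.23°
δ = |180° − 174.23°| = 5.77°
5.77° ≤ 2α = 22.62°  →  valid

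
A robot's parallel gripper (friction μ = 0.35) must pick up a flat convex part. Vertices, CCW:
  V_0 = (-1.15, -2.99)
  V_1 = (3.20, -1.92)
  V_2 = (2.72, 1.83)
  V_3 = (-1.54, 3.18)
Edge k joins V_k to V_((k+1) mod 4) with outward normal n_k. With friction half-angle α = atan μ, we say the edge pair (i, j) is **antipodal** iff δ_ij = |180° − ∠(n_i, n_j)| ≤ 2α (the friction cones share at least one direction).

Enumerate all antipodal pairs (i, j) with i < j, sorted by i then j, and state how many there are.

count = 2; pairs: (0,2), (1,3)

α = atan 0.35 = 19.29°;  2α = 38.58°
n_0 = (+0.2389, -0.9711)
n_1 = (+0.9919, +0.1270)
n_2 = (+0.3021, +0.9533)
n_3 = (-0.9980, -0.0631)
  (0,1): δ = 96.52°  ·
  (0,2): δ = 31.40°  ✓
  (0,3): δ = 79.80°  ·
  (1,2): δ = 114.88°  ·
  (1,3): δ = 3.68°  ✓
  (2,3): δ = 68.80°  ·
antipodal pairs: 2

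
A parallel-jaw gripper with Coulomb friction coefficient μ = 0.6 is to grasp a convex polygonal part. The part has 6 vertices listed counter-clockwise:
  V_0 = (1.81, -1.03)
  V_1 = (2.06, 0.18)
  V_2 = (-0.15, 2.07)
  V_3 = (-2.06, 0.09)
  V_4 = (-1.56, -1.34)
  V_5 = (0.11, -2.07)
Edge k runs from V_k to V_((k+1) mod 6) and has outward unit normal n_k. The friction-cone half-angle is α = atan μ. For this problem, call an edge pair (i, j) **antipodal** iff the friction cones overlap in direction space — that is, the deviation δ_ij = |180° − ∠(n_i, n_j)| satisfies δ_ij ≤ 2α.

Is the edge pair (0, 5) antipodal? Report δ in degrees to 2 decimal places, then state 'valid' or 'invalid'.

α = atan 0.6 = 30.96°;  2α = 61.93°
edge 0: e_0 = (+0.25, +1.21);  n_0 = (+0.9793, -0.2023)
edge 5: e_5 = (+1.70, +1.04);  n_5 = (+0.5219, -0.8530)
∠(n_0, n_5) = 46.87°
δ = |180° − 46.87°| = 133.13°
133.13° > 2α = 61.93°  →  invalid

δ = 133.13°, invalid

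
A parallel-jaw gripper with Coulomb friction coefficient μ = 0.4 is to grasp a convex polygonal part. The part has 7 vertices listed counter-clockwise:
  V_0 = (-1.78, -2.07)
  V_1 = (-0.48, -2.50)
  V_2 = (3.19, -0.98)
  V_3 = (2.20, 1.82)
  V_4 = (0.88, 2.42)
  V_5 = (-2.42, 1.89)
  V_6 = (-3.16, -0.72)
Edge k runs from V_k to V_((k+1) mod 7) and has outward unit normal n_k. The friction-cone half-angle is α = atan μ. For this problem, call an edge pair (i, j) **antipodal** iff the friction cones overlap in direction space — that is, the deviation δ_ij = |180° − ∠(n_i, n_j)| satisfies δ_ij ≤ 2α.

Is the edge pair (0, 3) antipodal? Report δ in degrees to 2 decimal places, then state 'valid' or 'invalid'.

α = atan 0.4 = 21.80°;  2α = 43.60°
edge 0: e_0 = (+1.30, -0.43);  n_0 = (-0.3140, -0.9494)
edge 3: e_3 = (-1.32, +0.60);  n_3 = (+0.4138, +0.9104)
∠(n_0, n_3) = 173.86°
δ = |180° − 173.86°| = 6.14°
6.14° ≤ 2α = 43.60°  →  valid

δ = 6.14°, valid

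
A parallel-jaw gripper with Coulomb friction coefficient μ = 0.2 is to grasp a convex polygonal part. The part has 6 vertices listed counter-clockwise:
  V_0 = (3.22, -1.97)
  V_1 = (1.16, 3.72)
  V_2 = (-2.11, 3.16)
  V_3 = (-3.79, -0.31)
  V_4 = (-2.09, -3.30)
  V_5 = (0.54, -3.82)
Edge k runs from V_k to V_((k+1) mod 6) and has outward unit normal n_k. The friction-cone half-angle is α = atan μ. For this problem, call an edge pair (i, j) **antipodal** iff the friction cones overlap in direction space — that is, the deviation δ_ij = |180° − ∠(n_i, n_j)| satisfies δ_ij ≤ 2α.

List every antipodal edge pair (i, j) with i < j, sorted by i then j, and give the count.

count = 2; pairs: (0,3), (1,4)

α = atan 0.2 = 11.31°;  2α = 22.62°
n_0 = (+0.9403, +0.3404)
n_1 = (-0.1688, +0.9857)
n_2 = (-0.9001, +0.4358)
n_3 = (-0.8693, -0.4943)
n_4 = (-0.1940, -0.9810)
n_5 = (+0.5681, -0.8230)
  (0,1): δ = 100.18°  ·
  (0,2): δ = 45.74°  ·
  (0,3): δ = 9.72°  ✓
  (0,4): δ = 58.91°  ·
  (0,5): δ = 104.72°  ·
  (1,2): δ = 125.55°  ·
  (1,3): δ = 70.10°  ·
  (1,4): δ = 20.90°  ✓
  (1,5): δ = 24.90°  ·
  (2,3): δ = 124.55°  ·
  (2,4): δ = 75.35°  ·
  (2,5): δ = 29.55°  ·
  (3,4): δ = 130.81°  ·
  (3,5): δ = 85.00°  ·
  (4,5): δ = 134.20°  ·
antipodal pairs: 2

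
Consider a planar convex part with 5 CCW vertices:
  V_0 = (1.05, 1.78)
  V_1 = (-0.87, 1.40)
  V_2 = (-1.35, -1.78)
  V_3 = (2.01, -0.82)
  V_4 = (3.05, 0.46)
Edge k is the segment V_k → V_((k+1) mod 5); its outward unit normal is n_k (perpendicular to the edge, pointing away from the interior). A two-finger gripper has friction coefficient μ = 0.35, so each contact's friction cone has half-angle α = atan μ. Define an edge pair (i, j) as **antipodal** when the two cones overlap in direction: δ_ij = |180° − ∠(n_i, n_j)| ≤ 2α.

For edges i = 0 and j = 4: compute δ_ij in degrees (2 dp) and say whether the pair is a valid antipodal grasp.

δ = 135.38°, invalid

α = atan 0.35 = 19.29°;  2α = 38.58°
edge 0: e_0 = (-1.92, -0.38);  n_0 = (-0.1942, +0.9810)
edge 4: e_4 = (-2.00, +1.32);  n_4 = (+0.5508, +0.8346)
∠(n_0, n_4) = 44.62°
δ = |180° − 44.62°| = 135.38°
135.38° > 2α = 38.58°  →  invalid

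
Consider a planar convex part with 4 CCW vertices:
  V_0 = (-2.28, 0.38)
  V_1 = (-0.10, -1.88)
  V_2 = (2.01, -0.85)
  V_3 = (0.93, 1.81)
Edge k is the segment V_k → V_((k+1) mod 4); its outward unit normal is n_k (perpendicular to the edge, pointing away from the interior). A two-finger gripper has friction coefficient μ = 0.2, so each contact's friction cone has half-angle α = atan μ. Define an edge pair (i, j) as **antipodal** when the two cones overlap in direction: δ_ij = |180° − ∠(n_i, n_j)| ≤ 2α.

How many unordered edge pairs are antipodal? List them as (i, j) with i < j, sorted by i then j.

α = atan 0.2 = 11.31°;  2α = 22.62°
n_0 = (-0.7197, -0.6943)
n_1 = (+0.4387, -0.8986)
n_2 = (+0.9265, +0.3762)
n_3 = (-0.4069, +0.9135)
  (0,1): δ = 107.95°  ·
  (0,2): δ = 21.87°  ✓
  (0,3): δ = 70.04°  ·
  (1,2): δ = 93.92°  ·
  (1,3): δ = 2.01°  ✓
  (2,3): δ = 88.09°  ·
antipodal pairs: 2

count = 2; pairs: (0,2), (1,3)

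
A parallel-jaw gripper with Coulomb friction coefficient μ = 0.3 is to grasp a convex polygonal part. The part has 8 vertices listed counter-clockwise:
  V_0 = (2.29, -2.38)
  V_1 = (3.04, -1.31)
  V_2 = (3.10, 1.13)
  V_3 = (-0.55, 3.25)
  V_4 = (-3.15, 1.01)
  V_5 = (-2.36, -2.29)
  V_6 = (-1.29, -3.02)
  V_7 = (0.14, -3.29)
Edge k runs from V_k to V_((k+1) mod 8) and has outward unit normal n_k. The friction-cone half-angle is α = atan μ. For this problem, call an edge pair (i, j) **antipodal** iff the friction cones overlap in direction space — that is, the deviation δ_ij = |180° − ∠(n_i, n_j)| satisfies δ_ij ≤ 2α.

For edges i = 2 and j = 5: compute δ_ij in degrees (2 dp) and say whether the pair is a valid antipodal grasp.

δ = 4.15°, valid

α = atan 0.3 = 16.70°;  2α = 33.40°
edge 2: e_2 = (-3.65, +2.12);  n_2 = (+0.5022, +0.8647)
edge 5: e_5 = (+1.07, -0.73);  n_5 = (-0.5636, -0.8261)
∠(n_2, n_5) = 175.85°
δ = |180° − 175.85°| = 4.15°
4.15° ≤ 2α = 33.40°  →  valid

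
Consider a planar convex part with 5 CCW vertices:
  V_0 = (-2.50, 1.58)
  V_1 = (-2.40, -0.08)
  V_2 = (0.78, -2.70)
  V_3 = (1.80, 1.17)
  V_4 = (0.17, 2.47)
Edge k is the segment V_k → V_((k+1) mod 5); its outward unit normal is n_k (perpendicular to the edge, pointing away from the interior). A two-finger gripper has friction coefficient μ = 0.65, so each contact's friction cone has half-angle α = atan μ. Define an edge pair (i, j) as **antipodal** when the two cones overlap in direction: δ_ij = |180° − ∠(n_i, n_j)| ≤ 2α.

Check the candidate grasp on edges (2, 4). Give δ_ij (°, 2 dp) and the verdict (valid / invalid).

δ = 56.80°, valid

α = atan 0.65 = 33.02°;  2α = 66.05°
edge 2: e_2 = (+1.02, +3.87);  n_2 = (+0.9670, -0.2549)
edge 4: e_4 = (-2.67, -0.89);  n_4 = (-0.3162, +0.9487)
∠(n_2, n_4) = 123.20°
δ = |180° − 123.20°| = 56.80°
56.80° ≤ 2α = 66.05°  →  valid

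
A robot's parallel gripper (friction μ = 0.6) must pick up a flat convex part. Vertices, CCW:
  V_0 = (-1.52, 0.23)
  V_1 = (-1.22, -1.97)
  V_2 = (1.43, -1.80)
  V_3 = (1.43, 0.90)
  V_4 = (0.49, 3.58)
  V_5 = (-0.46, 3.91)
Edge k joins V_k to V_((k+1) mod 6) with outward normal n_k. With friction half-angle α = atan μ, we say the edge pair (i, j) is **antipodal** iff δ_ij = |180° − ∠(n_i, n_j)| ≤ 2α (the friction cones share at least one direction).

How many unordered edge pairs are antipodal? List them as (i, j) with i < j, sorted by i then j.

α = atan 0.6 = 30.96°;  2α = 61.93°
n_0 = (-0.9908, -0.1351)
n_1 = (+0.0640, -0.9979)
n_2 = (+1.0000, -0.0000)
n_3 = (+0.9436, +0.3310)
n_4 = (+0.3281, +0.9446)
n_5 = (-0.9609, +0.2768)
  (0,1): δ = 94.09°  ·
  (0,2): δ = 7.77°  ✓
  (0,3): δ = 11.56°  ✓
  (0,4): δ = 63.08°  ·
  (0,5): δ = 156.17°  ·
  (1,2): δ = 93.67°  ·
  (1,3): δ = 74.34°  ·
  (1,4): δ = 22.83°  ✓
  (1,5): δ = 70.26°  ·
  (2,3): δ = 160.67°  ·
  (2,4): δ = 109.16°  ·
  (2,5): δ = 16.07°  ✓
  (3,4): δ = 128.48°  ·
  (3,5): δ = 35.40°  ✓
  (4,5): δ = 86.91°  ·
antipodal pairs: 5

count = 5; pairs: (0,2), (0,3), (1,4), (2,5), (3,5)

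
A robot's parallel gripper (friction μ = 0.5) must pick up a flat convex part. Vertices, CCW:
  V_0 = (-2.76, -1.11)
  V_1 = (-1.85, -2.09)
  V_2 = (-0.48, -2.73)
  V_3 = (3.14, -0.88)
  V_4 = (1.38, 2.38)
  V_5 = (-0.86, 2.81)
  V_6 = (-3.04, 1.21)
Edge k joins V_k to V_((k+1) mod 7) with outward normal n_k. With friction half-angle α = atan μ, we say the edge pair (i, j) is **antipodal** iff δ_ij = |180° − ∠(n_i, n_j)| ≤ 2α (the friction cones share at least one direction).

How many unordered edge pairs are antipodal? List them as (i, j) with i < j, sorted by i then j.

α = atan 0.5 = 26.57°;  2α = 53.13°
n_0 = (-0.7328, -0.6805)
n_1 = (-0.4232, -0.9060)
n_2 = (+0.4551, -0.8905)
n_3 = (+0.8800, +0.4751)
n_4 = (+0.1885, +0.9821)
n_5 = (-0.5917, +0.8062)
n_6 = (-0.9928, -0.1198)
  (0,1): δ = 157.92°  ·
  (0,2): δ = 105.81°  ·
  (0,3): δ = 14.52°  ✓
  (0,4): δ = 36.25°  ✓
  (0,5): δ = 83.40°  ·
  (0,6): δ = 144.00°  ·
  (1,2): δ = 127.89°  ·
  (1,3): δ = 36.60°  ✓
  (1,4): δ = 14.17°  ✓
  (1,5): δ = 61.32°  ·
  (1,6): δ = 121.92°  ·
  (2,3): δ = 88.71°  ·
  (2,4): δ = 37.94°  ✓
  (2,5): δ = 9.21°  ✓
  (2,6): δ = 69.81°  ·
  (3,4): δ = 129.23°  ·
  (3,5): δ = 82.09°  ·
  (3,6): δ = 21.48°  ✓
  (4,5): δ = 132.86°  ·
  (4,6): δ = 72.25°  ·
  (5,6): δ = 119.39°  ·
antipodal pairs: 7

count = 7; pairs: (0,3), (0,4), (1,3), (1,4), (2,4), (2,5), (3,6)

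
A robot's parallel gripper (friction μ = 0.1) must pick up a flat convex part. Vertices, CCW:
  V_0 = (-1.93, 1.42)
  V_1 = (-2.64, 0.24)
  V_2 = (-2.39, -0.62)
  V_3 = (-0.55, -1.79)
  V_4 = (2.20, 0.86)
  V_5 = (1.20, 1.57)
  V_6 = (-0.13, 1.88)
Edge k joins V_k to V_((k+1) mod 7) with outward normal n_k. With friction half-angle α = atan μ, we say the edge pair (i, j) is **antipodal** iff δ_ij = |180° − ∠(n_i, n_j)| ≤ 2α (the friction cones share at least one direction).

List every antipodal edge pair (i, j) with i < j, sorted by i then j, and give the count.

count = 1; pairs: (2,4)

α = atan 0.1 = 5.71°;  2α = 11.42°
n_0 = (-0.8569, +0.5156)
n_1 = (-0.9602, -0.2791)
n_2 = (-0.5366, -0.8439)
n_3 = (+0.6939, -0.7201)
n_4 = (+0.5789, +0.8154)
n_5 = (+0.2270, +0.9739)
n_6 = (-0.2476, +0.9689)
  (0,1): δ = 132.76°  ·
  (0,2): δ = 91.42°  ·
  (0,3): δ = 15.03°  ·
  (0,4): δ = 85.66°  ·
  (0,5): δ = 107.91°  ·
  (0,6): δ = 135.37°  ·
  (1,2): δ = 138.66°  ·
  (1,3): δ = 62.27°  ·
  (1,4): δ = 38.42°  ·
  (1,5): δ = 60.67°  ·
  (1,6): δ = 88.13°  ·
  (2,3): δ = 103.61°  ·
  (2,4): δ = 2.92°  ✓
  (2,5): δ = 19.33°  ·
  (2,6): δ = 46.79°  ·
  (3,4): δ = 79.31°  ·
  (3,5): δ = 57.06°  ·
  (3,6): δ = 29.60°  ·
  (4,5): δ = 157.75°  ·
  (4,6): δ = 130.29°  ·
  (5,6): δ = 152.54°  ·
antipodal pairs: 1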